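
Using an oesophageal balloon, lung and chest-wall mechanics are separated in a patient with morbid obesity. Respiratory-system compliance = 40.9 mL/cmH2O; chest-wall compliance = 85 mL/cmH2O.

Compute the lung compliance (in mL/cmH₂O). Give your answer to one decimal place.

1/CL = 1/Crs − 1/Ccw.
1/CL = 1/40.9 − 1/85 = 0.01269.
CL = 78.802 mL/cmH2O.

78.8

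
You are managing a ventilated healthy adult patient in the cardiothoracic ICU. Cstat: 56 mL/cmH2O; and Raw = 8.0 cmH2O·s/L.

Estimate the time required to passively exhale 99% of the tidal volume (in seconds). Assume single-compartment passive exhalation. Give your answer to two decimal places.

2.06

τ = R × C = 8.0 × 56 mL/cmH2O = 8.0 × 0.056 L/cmH2O = 0.448 s.
Exhaled fraction f = 1 − e^(−t/τ) → t = −τ·ln(1 − f) = −0.448·ln(0.01) = 2.063 s.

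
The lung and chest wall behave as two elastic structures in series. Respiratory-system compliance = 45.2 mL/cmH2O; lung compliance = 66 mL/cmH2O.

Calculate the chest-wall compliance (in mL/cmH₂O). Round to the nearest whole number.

1/Ccw = 1/Crs − 1/CL.
1/Ccw = 1/45.2 − 1/66 = 0.006972.
Ccw = 143.43 mL/cmH2O.

143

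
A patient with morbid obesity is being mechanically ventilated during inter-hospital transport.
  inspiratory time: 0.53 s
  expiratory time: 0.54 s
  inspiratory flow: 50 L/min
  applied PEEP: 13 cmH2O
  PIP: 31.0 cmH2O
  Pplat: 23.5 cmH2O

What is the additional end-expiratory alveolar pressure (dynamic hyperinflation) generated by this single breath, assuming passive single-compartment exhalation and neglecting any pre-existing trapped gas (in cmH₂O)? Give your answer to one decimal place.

2.5

Flow: 50 L/min ÷ 60 = 0.8333 L/s.
Vt = flow × Ti = 0.8333 L/s × 0.53 s × 1000 mL/L = 441.65 mL.
R = (PIP − Pplat)/V̇ = (31.0 − 23.5) / 0.8333 = 7.5/0.8333 = 9.0 cmH2O·s/L.
C = Vt/(Pplat − PEEP) = 441.65 / (23.5 − 13) = 441.65/10.5 = 42.062 mL/cmH2O.
τ = R × C = 9.0 × 0.04206 L/cmH2O = 0.3785 s.
Fraction remaining = e^(−Te/τ) = e^(−0.54/0.3785) = 0.2401; trapped volume = 441.65 × 0.2401 = 106.04 mL.
Additional alveolar pressure from trapping ≈ V_trapped / C = 106.04 / 42.062 = 2.521 cmH2O.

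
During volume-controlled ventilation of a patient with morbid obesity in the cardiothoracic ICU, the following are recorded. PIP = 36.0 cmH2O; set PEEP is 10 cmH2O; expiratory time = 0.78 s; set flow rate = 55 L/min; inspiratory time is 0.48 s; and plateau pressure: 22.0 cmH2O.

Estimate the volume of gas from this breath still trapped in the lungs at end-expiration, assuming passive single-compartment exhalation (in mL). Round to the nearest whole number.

109

Flow: 55 L/min ÷ 60 = 0.9167 L/s.
Vt = flow × Ti = 0.9167 L/s × 0.48 s × 1000 mL/L = 440.02 mL.
R = (PIP − Pplat)/V̇ = (36.0 − 22.0) / 0.9167 = 14.0/0.9167 = 15.272 cmH2O·s/L.
C = Vt/(Pplat − PEEP) = 440.02 / (22.0 − 10) = 440.02/12.0 = 36.668 mL/cmH2O.
τ = R × C = 15.272 × 0.03667 L/cmH2O = 0.56 s.
Fraction remaining = e^(−Te/τ) = e^(−0.78/0.56) = 0.2484.
Trapped volume = 440.02 × 0.2484 = 109.3 mL.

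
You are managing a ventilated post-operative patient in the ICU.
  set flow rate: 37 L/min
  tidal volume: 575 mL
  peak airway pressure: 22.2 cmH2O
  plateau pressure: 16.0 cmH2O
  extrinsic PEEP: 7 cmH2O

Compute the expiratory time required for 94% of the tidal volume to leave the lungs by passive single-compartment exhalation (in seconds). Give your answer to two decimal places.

1.81

Flow: 37 L/min ÷ 60 = 0.6167 L/s.
R = (PIP − Pplat)/V̇ = (22.2 − 16.0) / 0.6167 = 6.2/0.6167 = 10.054 cmH2O·s/L.
C = Vt/(Pplat − PEEP) = 575.0 / (16.0 − 7) = 575.0/9.0 = 63.889 mL/cmH2O.
τ = R × C = 10.054 × 0.06389 L/cmH2O = 0.6424 s.
t = −τ·ln(1 − 0.94) = −0.6424·ln(0.06) = 1.807 s.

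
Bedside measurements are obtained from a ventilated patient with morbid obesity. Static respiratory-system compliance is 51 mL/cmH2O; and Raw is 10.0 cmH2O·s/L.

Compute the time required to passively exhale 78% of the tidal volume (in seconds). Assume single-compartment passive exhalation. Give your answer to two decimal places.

0.77

τ = R × C = 10.0 × 51 mL/cmH2O = 10.0 × 0.051 L/cmH2O = 0.51 s.
Exhaled fraction f = 1 − e^(−t/τ) → t = −τ·ln(1 − f) = −0.51·ln(0.22) = 0.7722 s.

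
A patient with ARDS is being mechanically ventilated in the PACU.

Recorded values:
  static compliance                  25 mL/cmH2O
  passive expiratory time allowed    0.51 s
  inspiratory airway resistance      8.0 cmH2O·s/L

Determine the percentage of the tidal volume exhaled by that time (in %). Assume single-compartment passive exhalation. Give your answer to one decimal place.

τ = R × C = 8.0 × 25 mL/cmH2O = 8.0 × 0.025 L/cmH2O = 0.2 s.
Passive exhalation: V(t)/V₀ = e^(−t/τ) = e^(−0.51/0.2) = 0.07808.
Fraction exhaled = 1 − 0.07808 = 0.9219 → 92.19%.

92.2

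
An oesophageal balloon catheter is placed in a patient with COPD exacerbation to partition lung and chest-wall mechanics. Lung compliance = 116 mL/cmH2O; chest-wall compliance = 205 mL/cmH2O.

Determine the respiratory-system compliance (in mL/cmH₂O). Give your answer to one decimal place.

Lung and chest wall are elastances in series: 1/Crs = 1/CL + 1/Ccw.
1/Crs = 1/116 + 1/205 = 0.0135.
Crs = 74.074 mL/cmH2O.

74.1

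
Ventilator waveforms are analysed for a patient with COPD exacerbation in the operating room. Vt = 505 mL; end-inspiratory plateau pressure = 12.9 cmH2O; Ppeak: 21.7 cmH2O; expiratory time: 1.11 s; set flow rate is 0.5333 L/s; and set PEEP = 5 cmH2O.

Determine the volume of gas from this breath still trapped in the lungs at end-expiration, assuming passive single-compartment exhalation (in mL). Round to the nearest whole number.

176

R = (PIP − Pplat)/V̇ = (21.7 − 12.9) / 0.5333 = 8.8/0.5333 = 16.501 cmH2O·s/L.
C = Vt/(Pplat − PEEP) = 505.0 / (12.9 − 5) = 505.0/7.9 = 63.924 mL/cmH2O.
τ = R × C = 16.501 × 0.06392 L/cmH2O = 1.055 s.
Fraction remaining = e^(−Te/τ) = e^(−1.11/1.055) = 0.3492.
Trapped volume = 505.0 × 0.3492 = 176.35 mL.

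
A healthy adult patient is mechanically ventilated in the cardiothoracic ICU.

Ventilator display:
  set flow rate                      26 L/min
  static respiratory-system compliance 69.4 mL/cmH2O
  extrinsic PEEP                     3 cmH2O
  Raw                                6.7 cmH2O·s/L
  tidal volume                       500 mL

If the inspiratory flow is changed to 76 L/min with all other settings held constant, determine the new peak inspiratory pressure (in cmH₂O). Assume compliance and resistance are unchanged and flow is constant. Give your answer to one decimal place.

Flow: 26 L/min ÷ 60 = 0.4333 L/s.
New flow: 76 L/min ÷ 60 = 1.2667 L/s.
PIP = Vt/C + R·V̇ + PEEP (constant-flow equation of motion).
Only the resistive term changes: ΔPIP = R × ΔV̇ = 6.7 × (1.2667 − 0.4333) = 6.7 × 0.8334 = 5.584 cmH2O.
Original PIP = 500/69.4 + 6.7×0.4333 + 3 = 13.108 cmH2O; new PIP = 13.108 + (5.584) = 18.692 cmH2O.

18.7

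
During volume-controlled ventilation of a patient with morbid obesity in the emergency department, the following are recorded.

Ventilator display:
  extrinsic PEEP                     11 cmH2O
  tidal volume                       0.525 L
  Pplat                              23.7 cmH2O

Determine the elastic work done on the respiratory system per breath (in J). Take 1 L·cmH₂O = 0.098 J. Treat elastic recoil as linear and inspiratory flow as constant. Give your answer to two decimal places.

Elastic work ≈ ½ × (Pplat − PEEP) × Vt = 0.5 × (23.7 − 11) × 0.525 L = 0.5 × 12.7 × 0.525 = 3.334 L·cmH2O.
× 0.098 J/(L·cmH2O) → 0.3267 J.

0.33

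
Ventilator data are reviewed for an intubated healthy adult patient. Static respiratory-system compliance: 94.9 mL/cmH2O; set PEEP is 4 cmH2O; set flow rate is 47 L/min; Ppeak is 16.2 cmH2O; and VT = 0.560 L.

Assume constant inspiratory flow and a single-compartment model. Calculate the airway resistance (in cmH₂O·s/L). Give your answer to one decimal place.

8.0

Flow: 47 L/min ÷ 60 = 0.7833 L/s.
Equation of motion (constant flow): PIP = Vt/C + R·V̇ + PEEP.
R·V̇ = PIP − Vt/C − PEEP = 16.2 − 560/94.9 − 4 = 16.2 − 5.901 − 4 = 6.299 cmH2O.
R = 6.299 / 0.7833 = 8.042 cmH2O·s/L.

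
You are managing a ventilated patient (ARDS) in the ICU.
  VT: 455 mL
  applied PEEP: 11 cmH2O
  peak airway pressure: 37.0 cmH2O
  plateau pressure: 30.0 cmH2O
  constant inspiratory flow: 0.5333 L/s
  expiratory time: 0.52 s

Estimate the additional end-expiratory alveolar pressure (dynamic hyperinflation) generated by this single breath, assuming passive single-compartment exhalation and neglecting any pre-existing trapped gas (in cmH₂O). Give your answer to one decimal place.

3.6

R = (PIP − Pplat)/V̇ = (37.0 − 30.0) / 0.5333 = 7.0/0.5333 = 13.126 cmH2O·s/L.
C = Vt/(Pplat − PEEP) = 455.0 / (30.0 − 11) = 455.0/19.0 = 23.947 mL/cmH2O.
τ = R × C = 13.126 × 0.02395 L/cmH2O = 0.3144 s.
Fraction remaining = e^(−Te/τ) = e^(−0.52/0.3144) = 0.1913; trapped volume = 455.0 × 0.1913 = 87.042 mL.
Additional alveolar pressure from trapping ≈ V_trapped / C = 87.042 / 23.947 = 3.635 cmH2O.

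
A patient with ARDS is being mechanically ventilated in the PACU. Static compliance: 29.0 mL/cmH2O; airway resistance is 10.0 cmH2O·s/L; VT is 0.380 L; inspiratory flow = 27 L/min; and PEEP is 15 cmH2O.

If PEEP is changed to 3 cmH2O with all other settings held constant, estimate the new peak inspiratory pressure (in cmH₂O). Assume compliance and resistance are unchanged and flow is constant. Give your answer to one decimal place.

Flow: 27 L/min ÷ 60 = 0.45 L/s.
PIP = Vt/C + R·V̇ + PEEP (constant-flow equation of motion).
Only the baseline term changes: ΔPIP = ΔPEEP = 3 − 15 = -12.0 cmH2O.
Original PIP = 380/29.0 + 10.0×0.45 + 15 = 32.603 cmH2O; new PIP = 32.603 + (-12.0) = 20.603 cmH2O.

20.6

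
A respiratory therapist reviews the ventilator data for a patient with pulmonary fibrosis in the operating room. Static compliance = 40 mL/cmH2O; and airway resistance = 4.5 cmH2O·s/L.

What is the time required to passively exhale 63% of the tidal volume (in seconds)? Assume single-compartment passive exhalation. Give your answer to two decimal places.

τ = R × C = 4.5 × 40 mL/cmH2O = 4.5 × 0.040 L/cmH2O = 0.18 s.
Exhaled fraction f = 1 − e^(−t/τ) → t = −τ·ln(1 − f) = −0.18·ln(0.37) = 0.179 s.

0.18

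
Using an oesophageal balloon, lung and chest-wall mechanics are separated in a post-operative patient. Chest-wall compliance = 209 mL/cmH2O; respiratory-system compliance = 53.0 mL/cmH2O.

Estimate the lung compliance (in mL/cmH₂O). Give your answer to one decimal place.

1/CL = 1/Crs − 1/Ccw.
1/CL = 1/53.0 − 1/209 = 0.01408.
CL = 71.023 mL/cmH2O.

71.0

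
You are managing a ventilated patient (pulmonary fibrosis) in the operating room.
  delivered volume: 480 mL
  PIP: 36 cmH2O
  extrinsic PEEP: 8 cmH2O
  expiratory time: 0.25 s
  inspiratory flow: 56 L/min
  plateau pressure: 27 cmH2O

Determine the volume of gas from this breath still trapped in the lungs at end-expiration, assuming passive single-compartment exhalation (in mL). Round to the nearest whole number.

Flow: 56 L/min ÷ 60 = 0.9333 L/s.
R = (PIP − Pplat)/V̇ = (36 − 27) / 0.9333 = 9.0/0.9333 = 9.643 cmH2O·s/L.
C = Vt/(Pplat − PEEP) = 480.0 / (27 − 8) = 480.0/19.0 = 25.263 mL/cmH2O.
τ = R × C = 9.643 × 0.02526 L/cmH2O = 0.2436 s.
Fraction remaining = e^(−Te/τ) = e^(−0.25/0.2436) = 0.3583.
Trapped volume = 480.0 × 0.3583 = 171.98 mL.

172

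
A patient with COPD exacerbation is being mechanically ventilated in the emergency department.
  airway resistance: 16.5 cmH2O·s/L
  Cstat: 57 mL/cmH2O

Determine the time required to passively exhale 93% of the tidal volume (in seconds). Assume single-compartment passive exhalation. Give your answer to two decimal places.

τ = R × C = 16.5 × 57 mL/cmH2O = 16.5 × 0.057 L/cmH2O = 0.9405 s.
Exhaled fraction f = 1 − e^(−t/τ) → t = −τ·ln(1 − f) = −0.9405·ln(0.07) = 2.501 s.

2.50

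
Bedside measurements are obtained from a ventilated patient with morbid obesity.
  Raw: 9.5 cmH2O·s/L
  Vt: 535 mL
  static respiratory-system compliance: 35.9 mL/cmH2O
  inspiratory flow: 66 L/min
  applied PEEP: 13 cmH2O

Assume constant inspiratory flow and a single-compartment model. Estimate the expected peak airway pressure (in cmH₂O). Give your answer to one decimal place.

38.4

Flow: 66 L/min ÷ 60 = 1.1 L/s.
Equation of motion (constant flow): PIP = Vt/C + R·V̇ + PEEP.
PIP = 535/35.9 + 9.5×1.1 + 13 = 14.903 + 10.45 + 13 = 38.353 cmH2O.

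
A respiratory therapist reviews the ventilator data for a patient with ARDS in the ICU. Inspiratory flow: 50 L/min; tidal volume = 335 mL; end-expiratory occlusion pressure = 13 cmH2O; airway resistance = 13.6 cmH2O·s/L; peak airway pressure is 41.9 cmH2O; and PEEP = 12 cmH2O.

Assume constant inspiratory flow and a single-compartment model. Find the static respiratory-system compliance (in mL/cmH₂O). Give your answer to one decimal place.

Flow: 50 L/min ÷ 60 = 0.8333 L/s.
Total PEEP = 13 cmH2O (set 12 + intrinsic 1); this is the baseline alveolar pressure.
Equation of motion (constant flow): PIP = Vt/C + R·V̇ + PEEP.
Vt/C = PIP − R·V̇ − PEEP = 41.9 − 13.6×0.8333 − 13 = 41.9 − 11.333 − 13 = 17.567 cmH2O.
C = Vt / 17.567 = 335 / 17.567 = 19.07 mL/cmH2O.

19.1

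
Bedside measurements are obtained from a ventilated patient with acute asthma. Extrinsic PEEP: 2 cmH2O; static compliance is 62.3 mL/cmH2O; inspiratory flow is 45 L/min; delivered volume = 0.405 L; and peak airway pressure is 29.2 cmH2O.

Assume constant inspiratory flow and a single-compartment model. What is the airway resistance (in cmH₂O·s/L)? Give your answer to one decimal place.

Flow: 45 L/min ÷ 60 = 0.75 L/s.
Equation of motion (constant flow): PIP = Vt/C + R·V̇ + PEEP.
R·V̇ = PIP − Vt/C − PEEP = 29.2 − 405/62.3 − 2 = 29.2 − 6.501 − 2 = 20.699 cmH2O.
R = 20.699 / 0.75 = 27.599 cmH2O·s/L.

27.6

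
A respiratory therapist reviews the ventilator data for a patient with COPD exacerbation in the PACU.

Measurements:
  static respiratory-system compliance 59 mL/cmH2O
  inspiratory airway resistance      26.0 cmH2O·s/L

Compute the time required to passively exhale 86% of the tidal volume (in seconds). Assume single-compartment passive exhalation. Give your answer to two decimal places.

3.02

τ = R × C = 26.0 × 59 mL/cmH2O = 26.0 × 0.059 L/cmH2O = 1.534 s.
Exhaled fraction f = 1 − e^(−t/τ) → t = −τ·ln(1 − f) = −1.534·ln(0.14) = 3.016 s.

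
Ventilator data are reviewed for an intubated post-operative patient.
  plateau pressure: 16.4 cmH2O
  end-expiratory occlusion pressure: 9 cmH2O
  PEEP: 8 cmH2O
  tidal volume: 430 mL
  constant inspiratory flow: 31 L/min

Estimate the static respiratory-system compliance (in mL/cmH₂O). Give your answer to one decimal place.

58.1

End-expiratory occlusion gives total PEEP = 9 cmH2O (intrinsic PEEP = 9 − 8 = 1). Use total PEEP for the elastic gradient.
Cstat = Vt / (Pplat − PEEPtotal) = 430 / (16.4 − 9) = 430 / 7.4 = 58.108 mL/cmH2O.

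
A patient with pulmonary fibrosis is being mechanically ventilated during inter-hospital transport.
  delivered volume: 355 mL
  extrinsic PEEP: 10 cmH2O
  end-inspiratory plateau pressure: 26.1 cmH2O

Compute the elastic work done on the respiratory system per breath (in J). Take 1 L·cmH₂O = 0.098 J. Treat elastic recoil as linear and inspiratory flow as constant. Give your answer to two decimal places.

Elastic work ≈ ½ × (Pplat − PEEP) × Vt = 0.5 × (26.1 − 10) × 0.355 L = 0.5 × 16.1 × 0.355 = 2.858 L·cmH2O.
× 0.098 J/(L·cmH2O) → 0.2801 J.

0.28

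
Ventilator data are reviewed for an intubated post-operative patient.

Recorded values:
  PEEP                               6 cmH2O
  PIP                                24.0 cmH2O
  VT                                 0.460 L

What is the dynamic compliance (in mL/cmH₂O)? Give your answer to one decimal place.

25.6

Dynamic compliance = Vt / (PIP − PEEP) = 460 / (24.0 − 6) = 460 / 18.0 = 25.556 mL/cmH2O.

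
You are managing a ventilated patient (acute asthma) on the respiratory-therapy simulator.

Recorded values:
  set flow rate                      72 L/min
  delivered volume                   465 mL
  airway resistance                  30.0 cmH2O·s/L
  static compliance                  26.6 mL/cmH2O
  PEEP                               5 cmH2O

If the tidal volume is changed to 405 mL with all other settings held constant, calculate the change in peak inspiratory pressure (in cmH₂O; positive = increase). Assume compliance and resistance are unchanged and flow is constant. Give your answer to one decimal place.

-2.3

PIP = Vt/C + R·V̇ + PEEP (constant-flow equation of motion).
Only the elastic term changes: ΔPIP = ΔVt / C = (405 − 465) / 26.6 = -2.256 cmH2O.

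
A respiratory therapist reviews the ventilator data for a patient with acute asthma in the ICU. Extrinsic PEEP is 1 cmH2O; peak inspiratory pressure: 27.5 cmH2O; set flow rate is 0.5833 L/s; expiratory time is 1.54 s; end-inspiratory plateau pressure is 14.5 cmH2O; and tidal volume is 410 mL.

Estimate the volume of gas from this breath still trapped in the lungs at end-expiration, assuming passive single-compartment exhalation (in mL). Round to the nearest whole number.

R = (PIP − Pplat)/V̇ = (27.5 − 14.5) / 0.5833 = 13.0/0.5833 = 22.287 cmH2O·s/L.
C = Vt/(Pplat − PEEP) = 410.0 / (14.5 − 1) = 410.0/13.5 = 30.37 mL/cmH2O.
τ = R × C = 22.287 × 0.03037 L/cmH2O = 0.6769 s.
Fraction remaining = e^(−Te/τ) = e^(−1.54/0.6769) = 0.1028.
Trapped volume = 410.0 × 0.1028 = 42.148 mL.

42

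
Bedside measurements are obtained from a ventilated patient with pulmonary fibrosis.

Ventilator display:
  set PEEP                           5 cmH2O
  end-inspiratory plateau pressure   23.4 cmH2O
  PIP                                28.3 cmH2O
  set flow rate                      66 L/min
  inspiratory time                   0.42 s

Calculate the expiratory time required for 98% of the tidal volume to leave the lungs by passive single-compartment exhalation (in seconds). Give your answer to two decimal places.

0.44

Flow: 66 L/min ÷ 60 = 1.1 L/s.
Vt = flow × Ti = 1.1 L/s × 0.42 s × 1000 mL/L = 462.0 mL.
R = (PIP − Pplat)/V̇ = (28.3 − 23.4) / 1.1 = 4.9/1.1 = 4.455 cmH2O·s/L.
C = Vt/(Pplat − PEEP) = 462.0 / (23.4 − 5) = 462.0/18.4 = 25.109 mL/cmH2O.
τ = R × C = 4.455 × 0.02511 L/cmH2O = 0.1119 s.
t = −τ·ln(1 − 0.98) = −0.1119·ln(0.02) = 0.4378 s.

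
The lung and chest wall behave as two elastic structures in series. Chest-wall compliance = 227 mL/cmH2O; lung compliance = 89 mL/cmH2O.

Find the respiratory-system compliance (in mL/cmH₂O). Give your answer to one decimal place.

Lung and chest wall are elastances in series: 1/Crs = 1/CL + 1/Ccw.
1/Crs = 1/89 + 1/227 = 0.01564.
Crs = 63.939 mL/cmH2O.

63.9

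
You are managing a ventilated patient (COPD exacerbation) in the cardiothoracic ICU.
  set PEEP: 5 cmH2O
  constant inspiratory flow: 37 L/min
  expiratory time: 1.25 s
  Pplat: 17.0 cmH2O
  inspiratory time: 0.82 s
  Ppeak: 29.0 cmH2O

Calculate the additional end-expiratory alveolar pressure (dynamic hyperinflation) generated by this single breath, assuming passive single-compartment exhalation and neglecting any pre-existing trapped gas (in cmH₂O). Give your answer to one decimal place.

2.6

Flow: 37 L/min ÷ 60 = 0.6167 L/s.
Vt = flow × Ti = 0.6167 L/s × 0.82 s × 1000 mL/L = 505.69 mL.
R = (PIP − Pplat)/V̇ = (29.0 − 17.0) / 0.6167 = 12.0/0.6167 = 19.458 cmH2O·s/L.
C = Vt/(Pplat − PEEP) = 505.69 / (17.0 − 5) = 505.69/12.0 = 42.141 mL/cmH2O.
τ = R × C = 19.458 × 0.04214 L/cmH2O = 0.82 s.
Fraction remaining = e^(−Te/τ) = e^(−1.25/0.82) = 0.2178; trapped volume = 505.69 × 0.2178 = 110.14 mL.
Additional alveolar pressure from trapping ≈ V_trapped / C = 110.14 / 42.141 = 2.614 cmH2O.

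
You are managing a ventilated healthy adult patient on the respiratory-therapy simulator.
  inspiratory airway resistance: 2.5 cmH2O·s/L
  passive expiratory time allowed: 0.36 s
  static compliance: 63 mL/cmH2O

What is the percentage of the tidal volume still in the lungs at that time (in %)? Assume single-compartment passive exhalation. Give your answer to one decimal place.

10.2

τ = R × C = 2.5 × 63 mL/cmH2O = 2.5 × 0.063 L/cmH2O = 0.1575 s.
Passive exhalation: V(t)/V₀ = e^(−t/τ) = e^(−0.36/0.1575) = 0.1017.
Fraction remaining = 0.1017 → 10.17%.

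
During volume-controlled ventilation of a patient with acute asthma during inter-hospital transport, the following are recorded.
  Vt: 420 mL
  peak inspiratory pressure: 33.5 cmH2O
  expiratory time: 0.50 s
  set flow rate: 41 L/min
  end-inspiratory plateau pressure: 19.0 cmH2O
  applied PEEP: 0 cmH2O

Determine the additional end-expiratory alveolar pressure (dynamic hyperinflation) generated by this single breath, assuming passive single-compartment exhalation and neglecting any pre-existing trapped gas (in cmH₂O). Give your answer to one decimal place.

Flow: 41 L/min ÷ 60 = 0.6833 L/s.
R = (PIP − Pplat)/V̇ = (33.5 − 19.0) / 0.6833 = 14.5/0.6833 = 21.221 cmH2O·s/L.
C = Vt/(Pplat − PEEP) = 420.0 / (19.0 − 0) = 420.0/19.0 = 22.105 mL/cmH2O.
τ = R × C = 21.221 × 0.02211 L/cmH2O = 0.4692 s.
Fraction remaining = e^(−Te/τ) = e^(−0.50/0.4692) = 0.3445; trapped volume = 420.0 × 0.3445 = 144.69 mL.
Additional alveolar pressure from trapping ≈ V_trapped / C = 144.69 / 22.105 = 6.546 cmH2O.

6.5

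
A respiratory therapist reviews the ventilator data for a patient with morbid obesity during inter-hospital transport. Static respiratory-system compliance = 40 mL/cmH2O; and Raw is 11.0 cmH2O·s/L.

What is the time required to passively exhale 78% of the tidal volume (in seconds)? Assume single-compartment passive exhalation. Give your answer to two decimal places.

0.67

τ = R × C = 11.0 × 40 mL/cmH2O = 11.0 × 0.040 L/cmH2O = 0.44 s.
Exhaled fraction f = 1 − e^(−t/τ) → t = −τ·ln(1 − f) = −0.44·ln(0.22) = 0.6662 s.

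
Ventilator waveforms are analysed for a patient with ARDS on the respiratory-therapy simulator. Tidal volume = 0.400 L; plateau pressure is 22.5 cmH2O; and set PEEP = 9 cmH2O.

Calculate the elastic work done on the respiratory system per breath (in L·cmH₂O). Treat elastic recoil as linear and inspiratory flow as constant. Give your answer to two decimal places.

2.70

Elastic work ≈ ½ × (Pplat − PEEP) × Vt = 0.5 × (22.5 − 9) × 0.400 L = 0.5 × 13.5 × 0.400 = 2.7 L·cmH2O.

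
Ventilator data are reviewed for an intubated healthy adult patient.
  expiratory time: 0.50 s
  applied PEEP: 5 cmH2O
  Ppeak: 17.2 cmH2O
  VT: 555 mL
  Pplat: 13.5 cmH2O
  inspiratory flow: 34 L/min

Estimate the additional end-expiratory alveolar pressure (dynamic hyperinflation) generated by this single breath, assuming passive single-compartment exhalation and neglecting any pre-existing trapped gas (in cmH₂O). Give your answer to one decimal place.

Flow: 34 L/min ÷ 60 = 0.5667 L/s.
R = (PIP − Pplat)/V̇ = (17.2 − 13.5) / 0.5667 = 3.7/0.5667 = 6.529 cmH2O·s/L.
C = Vt/(Pplat − PEEP) = 555.0 / (13.5 − 5) = 555.0/8.5 = 65.294 mL/cmH2O.
τ = R × C = 6.529 × 0.06529 L/cmH2O = 0.4263 s.
Fraction remaining = e^(−Te/τ) = e^(−0.50/0.4263) = 0.3095; trapped volume = 555.0 × 0.3095 = 171.77 mL.
Additional alveolar pressure from trapping ≈ V_trapped / C = 171.77 / 65.294 = 2.631 cmH2O.

2.6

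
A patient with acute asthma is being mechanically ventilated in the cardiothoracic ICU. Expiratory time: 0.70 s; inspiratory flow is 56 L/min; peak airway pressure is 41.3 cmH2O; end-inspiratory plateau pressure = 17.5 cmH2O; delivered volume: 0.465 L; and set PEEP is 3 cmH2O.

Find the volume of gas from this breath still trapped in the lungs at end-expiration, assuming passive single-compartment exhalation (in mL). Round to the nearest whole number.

Flow: 56 L/min ÷ 60 = 0.9333 L/s.
R = (PIP − Pplat)/V̇ = (41.3 − 17.5) / 0.9333 = 23.8/0.9333 = 25.501 cmH2O·s/L.
C = Vt/(Pplat − PEEP) = 465.0 / (17.5 − 3) = 465.0/14.5 = 32.069 mL/cmH2O.
τ = R × C = 25.501 × 0.03207 L/cmH2O = 0.8178 s.
Fraction remaining = e^(−Te/τ) = e^(−0.70/0.8178) = 0.4249.
Trapped volume = 465.0 × 0.4249 = 197.58 mL.

198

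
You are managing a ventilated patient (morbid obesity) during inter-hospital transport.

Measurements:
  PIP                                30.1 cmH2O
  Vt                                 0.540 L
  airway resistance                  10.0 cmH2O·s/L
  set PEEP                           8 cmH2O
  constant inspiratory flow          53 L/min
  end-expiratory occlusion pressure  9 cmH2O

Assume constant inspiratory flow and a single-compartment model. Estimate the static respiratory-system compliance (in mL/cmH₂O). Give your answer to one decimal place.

44.0

Flow: 53 L/min ÷ 60 = 0.8833 L/s.
Total PEEP = 9 cmH2O (set 8 + intrinsic 1); this is the baseline alveolar pressure.
Equation of motion (constant flow): PIP = Vt/C + R·V̇ + PEEP.
Vt/C = PIP − R·V̇ − PEEP = 30.1 − 10.0×0.8833 − 9 = 30.1 − 8.833 − 9 = 12.267 cmH2O.
C = Vt / 12.267 = 540 / 12.267 = 44.021 mL/cmH2O.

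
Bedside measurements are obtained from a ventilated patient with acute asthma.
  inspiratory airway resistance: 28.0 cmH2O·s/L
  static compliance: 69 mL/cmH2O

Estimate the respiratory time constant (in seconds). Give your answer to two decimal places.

τ = R × C = 28.0 × 69 mL/cmH2O = 28.0 × 0.069 L/cmH2O = 1.932 s.

1.93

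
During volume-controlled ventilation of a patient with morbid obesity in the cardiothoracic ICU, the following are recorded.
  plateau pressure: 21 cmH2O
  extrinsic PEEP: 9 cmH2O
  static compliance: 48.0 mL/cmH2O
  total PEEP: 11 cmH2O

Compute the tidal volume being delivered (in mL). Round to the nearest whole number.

End-expiratory occlusion gives total PEEP = 11 cmH2O (intrinsic PEEP = 11 − 9 = 2). Use total PEEP for the elastic gradient.
Vt = Cstat × (Pplat − PEEPtotal) = 48.0 × (21 − 11) = 48.0 × 10.0 = 480.0 mL.

480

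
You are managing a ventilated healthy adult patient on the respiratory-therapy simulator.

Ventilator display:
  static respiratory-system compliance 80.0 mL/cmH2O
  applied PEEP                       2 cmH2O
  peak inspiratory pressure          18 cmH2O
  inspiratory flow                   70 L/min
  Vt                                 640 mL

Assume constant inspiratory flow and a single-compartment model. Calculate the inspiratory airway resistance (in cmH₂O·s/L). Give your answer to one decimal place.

6.9

Flow: 70 L/min ÷ 60 = 1.1667 L/s.
Equation of motion (constant flow): PIP = Vt/C + R·V̇ + PEEP.
R·V̇ = PIP − Vt/C − PEEP = 18 − 640/80.0 − 2 = 18 − 8.0 − 2 = 8.0 cmH2O.
R = 8.0 / 1.1667 = 6.857 cmH2O·s/L.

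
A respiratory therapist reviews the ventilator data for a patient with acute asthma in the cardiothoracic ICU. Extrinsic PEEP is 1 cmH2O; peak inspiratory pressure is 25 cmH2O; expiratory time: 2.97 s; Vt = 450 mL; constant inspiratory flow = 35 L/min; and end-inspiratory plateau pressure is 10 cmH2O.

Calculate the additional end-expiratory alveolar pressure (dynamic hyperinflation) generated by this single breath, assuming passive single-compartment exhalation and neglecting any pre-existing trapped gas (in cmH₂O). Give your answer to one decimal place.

0.9

Flow: 35 L/min ÷ 60 = 0.5833 L/s.
R = (PIP − Pplat)/V̇ = (25 − 10) / 0.5833 = 15.0/0.5833 = 25.716 cmH2O·s/L.
C = Vt/(Pplat − PEEP) = 450.0 / (10 − 1) = 450.0/9.0 = 50.0 mL/cmH2O.
τ = R × C = 25.716 × 0.05 L/cmH2O = 1.286 s.
Fraction remaining = e^(−Te/τ) = e^(−2.97/1.286) = 0.09931; trapped volume = 450.0 × 0.09931 = 44.69 mL.
Additional alveolar pressure from trapping ≈ V_trapped / C = 44.69 / 50.0 = 0.8938 cmH2O.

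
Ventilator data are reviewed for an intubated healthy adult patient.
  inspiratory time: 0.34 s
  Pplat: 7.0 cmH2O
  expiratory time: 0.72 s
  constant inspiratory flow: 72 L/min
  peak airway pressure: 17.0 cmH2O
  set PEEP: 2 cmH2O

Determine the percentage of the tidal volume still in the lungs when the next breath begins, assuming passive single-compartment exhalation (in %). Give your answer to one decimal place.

34.7

Flow: 72 L/min ÷ 60 = 1.2 L/s.
Vt = flow × Ti = 1.2 L/s × 0.34 s × 1000 mL/L = 408.0 mL.
R = (PIP − Pplat)/V̇ = (17.0 − 7.0) / 1.2 = 10.0/1.2 = 8.333 cmH2O·s/L.
C = Vt/(Pplat − PEEP) = 408.0 / (7.0 − 2) = 408.0/5.0 = 81.6 mL/cmH2O.
τ = R × C = 8.333 × 0.0816 L/cmH2O = 0.68 s.
Fraction remaining at end-expiration = e^(−Te/τ) = e^(−0.72/0.68) = 0.3469 → 34.69%.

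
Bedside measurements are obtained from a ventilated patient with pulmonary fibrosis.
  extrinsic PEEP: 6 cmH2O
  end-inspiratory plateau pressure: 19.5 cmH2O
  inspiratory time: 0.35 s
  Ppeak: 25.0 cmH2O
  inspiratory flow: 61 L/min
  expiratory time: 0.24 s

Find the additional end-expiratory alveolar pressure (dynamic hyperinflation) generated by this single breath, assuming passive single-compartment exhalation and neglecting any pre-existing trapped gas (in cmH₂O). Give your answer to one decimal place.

2.5

Flow: 61 L/min ÷ 60 = 1.0167 L/s.
Vt = flow × Ti = 1.0167 L/s × 0.35 s × 1000 mL/L = 355.85 mL.
R = (PIP − Pplat)/V̇ = (25.0 − 19.5) / 1.0167 = 5.5/1.0167 = 5.41 cmH2O·s/L.
C = Vt/(Pplat − PEEP) = 355.85 / (19.5 − 6) = 355.85/13.5 = 26.359 mL/cmH2O.
τ = R × C = 5.41 × 0.02636 L/cmH2O = 0.1426 s.
Fraction remaining = e^(−Te/τ) = e^(−0.24/0.1426) = 0.1858; trapped volume = 355.85 × 0.1858 = 66.117 mL.
Additional alveolar pressure from trapping ≈ V_trapped / C = 66.117 / 26.359 = 2.508 cmH2O.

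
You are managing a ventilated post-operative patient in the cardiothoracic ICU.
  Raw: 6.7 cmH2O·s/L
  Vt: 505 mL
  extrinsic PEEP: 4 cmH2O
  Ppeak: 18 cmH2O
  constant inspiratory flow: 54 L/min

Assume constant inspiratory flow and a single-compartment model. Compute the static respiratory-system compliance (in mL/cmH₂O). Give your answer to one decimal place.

Flow: 54 L/min ÷ 60 = 0.9 L/s.
Equation of motion (constant flow): PIP = Vt/C + R·V̇ + PEEP.
Vt/C = PIP − R·V̇ − PEEP = 18 − 6.7×0.9 − 4 = 18 − 6.03 − 4 = 7.97 cmH2O.
C = Vt / 7.97 = 505 / 7.97 = 63.363 mL/cmH2O.

63.4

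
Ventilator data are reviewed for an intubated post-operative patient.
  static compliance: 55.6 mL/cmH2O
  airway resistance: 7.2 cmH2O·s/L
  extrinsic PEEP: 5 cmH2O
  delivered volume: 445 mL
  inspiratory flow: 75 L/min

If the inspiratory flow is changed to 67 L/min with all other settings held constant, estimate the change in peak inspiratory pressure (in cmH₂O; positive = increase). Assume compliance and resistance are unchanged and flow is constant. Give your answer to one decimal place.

Flow: 75 L/min ÷ 60 = 1.25 L/s.
New flow: 67 L/min ÷ 60 = 1.1167 L/s.
PIP = Vt/C + R·V̇ + PEEP (constant-flow equation of motion).
Only the resistive term changes: ΔPIP = R × ΔV̇ = 7.2 × (1.1167 − 1.25) = 7.2 × -0.1333 = -0.9598 cmH2O.

-1.0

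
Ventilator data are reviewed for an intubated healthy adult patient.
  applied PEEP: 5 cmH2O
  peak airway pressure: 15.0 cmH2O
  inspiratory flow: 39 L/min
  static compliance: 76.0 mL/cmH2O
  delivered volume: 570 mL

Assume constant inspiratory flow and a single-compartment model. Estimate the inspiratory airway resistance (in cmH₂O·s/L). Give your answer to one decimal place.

Flow: 39 L/min ÷ 60 = 0.65 L/s.
Equation of motion (constant flow): PIP = Vt/C + R·V̇ + PEEP.
R·V̇ = PIP − Vt/C − PEEP = 15.0 − 570/76.0 − 5 = 15.0 − 7.5 − 5 = 2.5 cmH2O.
R = 2.5 / 0.65 = 3.846 cmH2O·s/L.

3.8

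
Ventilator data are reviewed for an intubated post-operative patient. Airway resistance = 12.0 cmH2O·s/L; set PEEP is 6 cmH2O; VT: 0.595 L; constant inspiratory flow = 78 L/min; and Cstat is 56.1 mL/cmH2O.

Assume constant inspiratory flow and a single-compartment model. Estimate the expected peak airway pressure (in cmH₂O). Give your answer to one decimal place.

Flow: 78 L/min ÷ 60 = 1.3 L/s.
Equation of motion (constant flow): PIP = Vt/C + R·V̇ + PEEP.
PIP = 595/56.1 + 12.0×1.3 + 6 = 10.606 + 15.6 + 6 = 32.206 cmH2O.

32.2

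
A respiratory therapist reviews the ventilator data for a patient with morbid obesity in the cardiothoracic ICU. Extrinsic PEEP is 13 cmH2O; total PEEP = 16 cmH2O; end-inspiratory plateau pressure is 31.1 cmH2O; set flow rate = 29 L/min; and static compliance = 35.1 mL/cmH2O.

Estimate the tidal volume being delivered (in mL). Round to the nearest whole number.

530

End-expiratory occlusion gives total PEEP = 16 cmH2O (intrinsic PEEP = 16 − 13 = 3). Use total PEEP for the elastic gradient.
Vt = Cstat × (Pplat − PEEPtotal) = 35.1 × (31.1 − 16) = 35.1 × 15.1 = 530.01 mL.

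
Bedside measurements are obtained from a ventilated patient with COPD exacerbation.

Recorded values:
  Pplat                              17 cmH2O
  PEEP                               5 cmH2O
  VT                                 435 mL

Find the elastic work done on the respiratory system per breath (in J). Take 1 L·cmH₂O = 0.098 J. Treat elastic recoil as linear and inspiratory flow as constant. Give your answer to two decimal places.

0.26

Elastic work ≈ ½ × (Pplat − PEEP) × Vt = 0.5 × (17 − 5) × 0.435 L = 0.5 × 12.0 × 0.435 = 2.61 L·cmH2O.
× 0.098 J/(L·cmH2O) → 0.2558 J.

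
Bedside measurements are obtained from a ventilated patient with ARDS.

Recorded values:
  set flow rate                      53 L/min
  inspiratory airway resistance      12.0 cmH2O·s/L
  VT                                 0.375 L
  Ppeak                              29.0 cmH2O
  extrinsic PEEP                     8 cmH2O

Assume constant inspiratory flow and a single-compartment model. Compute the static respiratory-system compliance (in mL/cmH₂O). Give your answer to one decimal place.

36.1

Flow: 53 L/min ÷ 60 = 0.8833 L/s.
Equation of motion (constant flow): PIP = Vt/C + R·V̇ + PEEP.
Vt/C = PIP − R·V̇ − PEEP = 29.0 − 12.0×0.8833 − 8 = 29.0 − 10.6 − 8 = 10.4 cmH2O.
C = Vt / 10.4 = 375 / 10.4 = 36.058 mL/cmH2O.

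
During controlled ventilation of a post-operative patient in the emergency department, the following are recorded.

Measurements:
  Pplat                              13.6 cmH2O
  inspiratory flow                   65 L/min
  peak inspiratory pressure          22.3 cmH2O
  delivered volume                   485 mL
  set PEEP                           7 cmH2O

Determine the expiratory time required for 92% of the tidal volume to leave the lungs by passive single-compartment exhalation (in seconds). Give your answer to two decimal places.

1.49

Flow: 65 L/min ÷ 60 = 1.0833 L/s.
R = (PIP − Pplat)/V̇ = (22.3 − 13.6) / 1.0833 = 8.7/1.0833 = 8.031 cmH2O·s/L.
C = Vt/(Pplat − PEEP) = 485.0 / (13.6 − 7) = 485.0/6.6 = 73.485 mL/cmH2O.
τ = R × C = 8.031 × 0.07349 L/cmH2O = 0.5902 s.
t = −τ·ln(1 − 0.92) = −0.5902·ln(0.08) = 1.491 s.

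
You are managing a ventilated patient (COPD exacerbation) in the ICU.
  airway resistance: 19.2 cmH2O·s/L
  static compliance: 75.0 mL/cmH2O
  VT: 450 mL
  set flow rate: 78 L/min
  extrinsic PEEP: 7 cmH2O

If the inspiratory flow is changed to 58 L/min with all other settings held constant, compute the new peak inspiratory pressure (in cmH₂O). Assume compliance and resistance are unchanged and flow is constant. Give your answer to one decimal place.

Flow: 78 L/min ÷ 60 = 1.3 L/s.
New flow: 58 L/min ÷ 60 = 0.9667 L/s.
PIP = Vt/C + R·V̇ + PEEP (constant-flow equation of motion).
Only the resistive term changes: ΔPIP = R × ΔV̇ = 19.2 × (0.9667 − 1.3) = 19.2 × -0.3333 = -6.399 cmH2O.
Original PIP = 450/75.0 + 19.2×1.3 + 7 = 37.96 cmH2O; new PIP = 37.96 + (-6.399) = 31.561 cmH2O.

31.6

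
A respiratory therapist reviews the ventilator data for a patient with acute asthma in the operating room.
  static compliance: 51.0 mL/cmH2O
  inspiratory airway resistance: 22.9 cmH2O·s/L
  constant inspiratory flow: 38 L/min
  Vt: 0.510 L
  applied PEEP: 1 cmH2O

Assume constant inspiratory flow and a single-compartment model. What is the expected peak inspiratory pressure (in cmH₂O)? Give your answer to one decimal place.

25.5

Flow: 38 L/min ÷ 60 = 0.6333 L/s.
Equation of motion (constant flow): PIP = Vt/C + R·V̇ + PEEP.
PIP = 510/51.0 + 22.9×0.6333 + 1 = 10.0 + 14.503 + 1 = 25.503 cmH2O.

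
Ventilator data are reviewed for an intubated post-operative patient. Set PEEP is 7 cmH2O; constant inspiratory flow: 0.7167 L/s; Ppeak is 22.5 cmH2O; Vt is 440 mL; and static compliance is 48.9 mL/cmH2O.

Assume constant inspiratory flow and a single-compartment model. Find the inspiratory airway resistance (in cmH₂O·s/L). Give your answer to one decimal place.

Equation of motion (constant flow): PIP = Vt/C + R·V̇ + PEEP.
R·V̇ = PIP − Vt/C − PEEP = 22.5 − 440/48.9 − 7 = 22.5 − 8.998 − 7 = 6.502 cmH2O.
R = 6.502 / 0.7167 = 9.072 cmH2O·s/L.

9.1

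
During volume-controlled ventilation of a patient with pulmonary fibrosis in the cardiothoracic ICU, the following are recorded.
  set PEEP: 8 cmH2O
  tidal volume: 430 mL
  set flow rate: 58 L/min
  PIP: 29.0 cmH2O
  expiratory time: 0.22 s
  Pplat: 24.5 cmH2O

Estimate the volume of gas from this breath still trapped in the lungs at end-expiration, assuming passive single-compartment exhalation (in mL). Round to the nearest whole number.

Flow: 58 L/min ÷ 60 = 0.9667 L/s.
R = (PIP − Pplat)/V̇ = (29.0 − 24.5) / 0.9667 = 4.5/0.9667 = 4.655 cmH2O·s/L.
C = Vt/(Pplat − PEEP) = 430.0 / (24.5 − 8) = 430.0/16.5 = 26.061 mL/cmH2O.
τ = R × C = 4.655 × 0.02606 L/cmH2O = 0.1213 s.
Fraction remaining = e^(−Te/τ) = e^(−0.22/0.1213) = 0.1631.
Trapped volume = 430.0 × 0.1631 = 70.133 mL.

70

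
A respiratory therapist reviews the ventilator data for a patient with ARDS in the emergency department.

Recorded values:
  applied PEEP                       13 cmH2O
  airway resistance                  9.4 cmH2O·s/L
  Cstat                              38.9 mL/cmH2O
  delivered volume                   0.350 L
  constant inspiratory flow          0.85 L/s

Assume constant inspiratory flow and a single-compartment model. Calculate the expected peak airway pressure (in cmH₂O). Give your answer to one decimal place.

30.0

Equation of motion (constant flow): PIP = Vt/C + R·V̇ + PEEP.
PIP = 350/38.9 + 9.4×0.85 + 13 = 8.997 + 7.99 + 13 = 29.987 cmH2O.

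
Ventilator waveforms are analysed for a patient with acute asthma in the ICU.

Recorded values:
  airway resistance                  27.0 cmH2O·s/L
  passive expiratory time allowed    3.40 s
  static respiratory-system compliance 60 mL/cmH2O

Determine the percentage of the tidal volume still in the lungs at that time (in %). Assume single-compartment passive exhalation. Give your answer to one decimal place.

12.3

τ = R × C = 27.0 × 60 mL/cmH2O = 27.0 × 0.060 L/cmH2O = 1.62 s.
Passive exhalation: V(t)/V₀ = e^(−t/τ) = e^(−3.40/1.62) = 0.1226.
Fraction remaining = 0.1226 → 12.26%.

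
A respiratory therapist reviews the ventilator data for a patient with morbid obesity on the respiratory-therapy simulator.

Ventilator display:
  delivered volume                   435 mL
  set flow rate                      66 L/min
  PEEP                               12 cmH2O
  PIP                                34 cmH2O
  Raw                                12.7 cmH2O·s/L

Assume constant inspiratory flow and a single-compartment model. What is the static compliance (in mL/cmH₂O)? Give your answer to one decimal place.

Flow: 66 L/min ÷ 60 = 1.1 L/s.
Equation of motion (constant flow): PIP = Vt/C + R·V̇ + PEEP.
Vt/C = PIP − R·V̇ − PEEP = 34 − 12.7×1.1 − 12 = 34 − 13.97 − 12 = 8.03 cmH2O.
C = Vt / 8.03 = 435 / 8.03 = 54.172 mL/cmH2O.

54.2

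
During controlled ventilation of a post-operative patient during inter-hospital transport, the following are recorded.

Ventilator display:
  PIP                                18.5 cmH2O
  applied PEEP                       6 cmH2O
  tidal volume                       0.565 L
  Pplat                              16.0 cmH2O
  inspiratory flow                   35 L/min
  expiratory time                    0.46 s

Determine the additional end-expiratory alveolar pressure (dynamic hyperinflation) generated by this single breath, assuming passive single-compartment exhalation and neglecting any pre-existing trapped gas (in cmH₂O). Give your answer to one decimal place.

1.5

Flow: 35 L/min ÷ 60 = 0.5833 L/s.
R = (PIP − Pplat)/V̇ = (18.5 − 16.0) / 0.5833 = 2.5/0.5833 = 4.286 cmH2O·s/L.
C = Vt/(Pplat − PEEP) = 565.0 / (16.0 − 6) = 565.0/10.0 = 56.5 mL/cmH2O.
τ = R × C = 4.286 × 0.0565 L/cmH2O = 0.2422 s.
Fraction remaining = e^(−Te/τ) = e^(−0.46/0.2422) = 0.1497; trapped volume = 565.0 × 0.1497 = 84.581 mL.
Additional alveolar pressure from trapping ≈ V_trapped / C = 84.581 / 56.5 = 1.497 cmH2O.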